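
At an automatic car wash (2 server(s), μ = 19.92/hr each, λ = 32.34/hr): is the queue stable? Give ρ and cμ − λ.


Total capacity cμ = 2·19.92 = 39.84/hr
ρ = λ/(cμ) = 32.34/39.84 = 0.8117
Stable ⇔ ρ < 1: YES
Spare capacity = cμ − λ = 39.84 − 32.34 = 7.50/hr

Final: ρ = 0.8117; stable; margin = 7.50/hr


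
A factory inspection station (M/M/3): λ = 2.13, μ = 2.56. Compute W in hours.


a = 0.8320; ρ = 0.2773; P₀ = 0.432711
Lq = P₀·a^c·ρ/(c!(1−ρ)²) = 0.02206
Wq = Lq/λ = 0.02206/2.13 = 0.01036 hr
W = Wq + 1/μ = 0.01036 + 0.39062 = 0.40098 hr

Final: 0.40098 hr


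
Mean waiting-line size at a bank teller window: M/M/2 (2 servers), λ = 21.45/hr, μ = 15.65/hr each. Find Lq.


a = λ/μ = 1.3706; ρ = a/2 = 0.6853
P₀ = 0.186730
Lq = P₀·a^c·ρ / (c!·(1−ρ)²) = 0.186730·1.87856·0.6853/(2·0.09903)
= 1.21369

Final: 1.21369


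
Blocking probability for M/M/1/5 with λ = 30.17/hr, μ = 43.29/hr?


ρ = λ/μ = 30.17/43.29 = 0.6969
P_K = (1−ρ)ρ^K/(1−ρ^(K+1)) = (0.3031·0.164414)/(1 − 0.114585)
= 0.049829/0.885415 = 0.056278

Final: 0.056278


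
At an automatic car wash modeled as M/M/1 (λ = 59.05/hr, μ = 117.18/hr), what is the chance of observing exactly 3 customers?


ρ = 59.05/117.18 = 0.5039
P_n = (1−ρ)·ρ^n = (1 − 0.5039)·0.5039^3 = 0.4961·0.127967 = 0.063481

Final: 0.063481


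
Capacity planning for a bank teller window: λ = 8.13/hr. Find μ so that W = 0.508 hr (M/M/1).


W = 1/(μ−λ) ⇒ μ − λ = 1/W = 1/0.508 = 1.9685
μ = λ + 1/W = 8.13 + 1.9685 = 10.0985 per hr

Final: 10.0985 /hr


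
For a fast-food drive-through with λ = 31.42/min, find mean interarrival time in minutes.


Mean interarrival time = 1/λ = 1/31.42 minute = 0.03183 minute
In minutes: 0.03183 × 1 = 0.03183 min

Final: 0.03183 min


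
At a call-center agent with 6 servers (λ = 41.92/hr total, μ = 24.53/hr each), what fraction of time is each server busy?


ρ = λ/(cμ) = 41.92/(6·24.53) = 41.92/147.18 = 0.2848

Final: 0.2848


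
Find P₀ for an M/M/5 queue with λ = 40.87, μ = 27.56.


a = λ/μ = 40.87/27.56 = 1.4829; ρ = a/c = 0.2966
Σ_{k=0}^{4} a^k/k! (terms k=0..4) = 1.00000 + 1.48295 + 1.09956 + 0.54353 + 0.20151 = 4.32755
Tail: a^5/(5!(1−ρ)) = 7.17178/(120·0.7034) = 0.08496
P₀ = 1/(4.32755 + 0.08496) = 1/4.41251 = 0.226628

Final: 0.226628


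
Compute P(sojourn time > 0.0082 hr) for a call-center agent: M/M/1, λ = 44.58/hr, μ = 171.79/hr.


W ~ Exponential(μ−λ) for M/M/1.
μ − λ = 171.79 − 44.58 = 127.2100
P(W > t) = e^{−(μ−λ)t} = e^{−1.0431} = 0.352353

Final: 0.352353


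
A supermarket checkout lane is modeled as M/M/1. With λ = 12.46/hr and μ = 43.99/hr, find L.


ρ = λ/μ = 12.46/43.99 = 0.2832
L = ρ/(1−ρ) = 0.2832/(1 − 0.2832) = 0.2832/0.7168 = 0.3952

Final: 0.3952


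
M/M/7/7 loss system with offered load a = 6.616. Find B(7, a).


B(c,a) = (a^c/c!) / Σ_{k=0}^{c} a^k/k!
a^7/7! = 110.087482
Σ terms (k=0..7): 1.00000 + 6.61600 + 21.88573 + 48.26533 + 79.83085 + 105.63218 + 116.47708 + 110.08748 = 489.794645
B = 110.087482/489.794645 = 0.224763

Final: 0.224763


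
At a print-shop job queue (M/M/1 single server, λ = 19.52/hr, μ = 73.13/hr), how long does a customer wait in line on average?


ρ = 19.52/73.13 = 0.2669
Wq = ρ/(μ−λ) = 0.2669/(73.13 − 19.52) = 0.2669/53.61 = 0.004979 hr

Final: 0.004979 hr


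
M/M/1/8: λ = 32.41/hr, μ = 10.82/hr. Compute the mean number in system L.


ρ = 32.41/10.82 = 2.9954
L = ρ[1 − (K+1)ρ^K + Kρ^(K+1)] / [(1−ρ)(1−ρ^(K+1))]
Numerator: 2.9954·(1 − 9·6480.584267 + 8·19411.805553) = 290462.451847
Denominator: (-1.9954)·(-19410.805553) = 38731.912374
L = 290462.451847/38731.912374 = 7.4993

Final: 7.4993


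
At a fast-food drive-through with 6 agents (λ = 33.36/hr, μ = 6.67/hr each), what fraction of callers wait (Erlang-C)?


a = λ/μ = 5.0015; ρ = a/6 = 0.8336
P₀ = 0.004501 (from M/M/c formula)
C(c,a) = [a^c/(c!(1−ρ))]·P₀ = [15653.13203/(720·0.1664)]·0.004501
= 130.63863·0.004501 = 0.588056

Final: 0.588056


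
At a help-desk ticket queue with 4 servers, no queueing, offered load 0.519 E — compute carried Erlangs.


B(4,0.519) = 0.001799 (Erlang-B)
Carried load = a(1 − B) = 0.519·(1 − 0.001799) = 0.519·0.998201 = 0.5181 E

Final: 0.5181 Erlangs


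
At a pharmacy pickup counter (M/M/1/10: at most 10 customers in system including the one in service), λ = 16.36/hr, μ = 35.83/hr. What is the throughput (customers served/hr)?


ρ = 0.4566; P_K = (1−ρ)ρ^10/(1−ρ^11) = 0.0002141
λ_eff = λ(1 − P_K) = 16.36·(1 − 0.0002141) = 16.36·0.999786 = 16.3565 /hr

Final: 16.3565 /hr


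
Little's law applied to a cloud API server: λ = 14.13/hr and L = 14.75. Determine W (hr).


W = L/λ = 14.75/14.13 = 1.0439 hr

Final: 1.0439 hr


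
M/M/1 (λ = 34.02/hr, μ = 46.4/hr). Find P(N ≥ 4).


ρ = 34.02/46.4 = 0.7332
P(N ≥ n) = ρ^n = 0.7332^4 = 0.288978

Final: 0.288978


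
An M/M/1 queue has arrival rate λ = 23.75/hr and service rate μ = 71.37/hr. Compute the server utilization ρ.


ρ = λ/μ = 23.75/71.37 = 0.3328

Final: 0.3328


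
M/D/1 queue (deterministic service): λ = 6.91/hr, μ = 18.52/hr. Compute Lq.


ρ = 6.91/18.52 = 0.3731
M/D/1: Lq = ρ²/(2(1−ρ)) = 0.1392/(2·0.6269) = 0.11103

Final: 0.11103


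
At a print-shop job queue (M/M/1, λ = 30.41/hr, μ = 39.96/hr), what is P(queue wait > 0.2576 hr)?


ρ = 30.41/39.96 = 0.7610
P(Wq > t) = ρ·e^{−(μ−λ)t} = 0.7610·e^{−2.4601}
= 0.7610·0.085428 = 0.065012

Final: 0.065012


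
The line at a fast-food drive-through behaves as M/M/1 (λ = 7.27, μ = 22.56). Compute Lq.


ρ = 7.27/22.56 = 0.3223
Lq = ρ²/(1−ρ) = 0.1038/0.6777 = 0.1532

Final: 0.1532


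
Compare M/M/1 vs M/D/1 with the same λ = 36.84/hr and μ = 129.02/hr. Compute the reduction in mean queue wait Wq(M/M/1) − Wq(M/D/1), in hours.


ρ = 36.84/129.02 = 0.2855
Wq(M/M/1) = ρ/(μ−λ) = 0.2855/92.18 = 0.003098 hr
Wq(M/D/1) = ρ/(2(μ−λ)) = 0.001549 hr
Savings = 0.003098 − 0.001549 = 0.001549 hr

Final: 0.001549 hr


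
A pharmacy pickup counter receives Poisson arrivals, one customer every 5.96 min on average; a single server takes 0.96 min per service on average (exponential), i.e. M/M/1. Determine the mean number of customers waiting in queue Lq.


λ = 60/5.96 = 10.0671 /hr
μ = 60/0.96 = 62.5000 /hr
ρ = λ/μ = 10.0671/62.5000 = 0.1611
Lq = ρ²/(1−ρ) = 0.02594/0.8389 = 0.03093

Final: 0.03093


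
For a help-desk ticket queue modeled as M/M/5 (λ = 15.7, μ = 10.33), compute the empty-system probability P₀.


a = λ/μ = 15.7/10.33 = 1.5198; ρ = a/c = 0.3040
Σ_{k=0}^{4} a^k/k! (terms k=0..4) = 1.00000 + 1.51985 + 1.15496 + 0.58512 + 0.22232 = 4.48226
Tail: a^5/(5!(1−ρ)) = 8.10955/(120·0.6960) = 0.09709
P₀ = 1/(4.48226 + 0.09709) = 1/4.57935 = 0.218372

Final: 0.218372


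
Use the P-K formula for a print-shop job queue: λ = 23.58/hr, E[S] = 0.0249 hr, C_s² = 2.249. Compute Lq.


ρ = λ·E[S] = 23.58·0.0249 = 0.5871
Lq = ρ²(1+C_s²)/(2(1−ρ)) = 0.3447·(1+2.249)/(2·0.4129)
= 0.3447·3.2490/0.8257 = 1.35645

Final: 1.35645


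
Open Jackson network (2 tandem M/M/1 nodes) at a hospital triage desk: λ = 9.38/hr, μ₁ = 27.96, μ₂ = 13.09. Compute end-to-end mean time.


Each node sees arrival rate λ = 9.38/hr (tandem ⇒ throughput preserved).
W₁ = 1/(μ₁−λ) = 1/(27.96−9.38) = 0.05382 hr
W₂ = 1/(μ₂−λ) = 1/(13.09−9.38) = 0.26954 hr
W_total = W₁ + W₂ = 0.05382 + 0.26954 = 0.32336 hr

Final: 0.32336 hr


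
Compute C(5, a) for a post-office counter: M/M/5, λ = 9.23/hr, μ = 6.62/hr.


a = λ/μ = 1.3943; ρ = a/5 = 0.2789
P₀ = 0.247751 (from M/M/c formula)
C(c,a) = [a^c/(c!(1−ρ))]·P₀ = [5.26888/(120·0.7211)]·0.247751
= 0.06089·0.247751 = 0.015084

Final: 0.015084


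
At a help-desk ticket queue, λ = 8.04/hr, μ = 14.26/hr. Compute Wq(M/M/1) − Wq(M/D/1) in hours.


ρ = 8.04/14.26 = 0.5638
Wq(M/M/1) = ρ/(μ−λ) = 0.5638/6.22 = 0.09065 hr
Wq(M/D/1) = ρ/(2(μ−λ)) = 0.04532 hr
Savings = 0.09065 − 0.04532 = 0.04532 hr

Final: 0.04532 hr


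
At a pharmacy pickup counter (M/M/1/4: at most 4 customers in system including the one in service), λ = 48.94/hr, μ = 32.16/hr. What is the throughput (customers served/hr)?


ρ = 1.5218; P_K = (1−ρ)ρ^4/(1−ρ^5) = 0.390749
λ_eff = λ(1 − P_K) = 48.94·(1 − 0.390749) = 48.94·0.609251 = 29.8167 /hr

Final: 29.8167 /hr


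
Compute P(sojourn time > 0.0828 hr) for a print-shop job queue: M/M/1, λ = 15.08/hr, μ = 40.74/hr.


W ~ Exponential(μ−λ) for M/M/1.
μ − λ = 40.74 − 15.08 = 25.6600
P(W > t) = e^{−(μ−λ)t} = e^{−2.1246} = 0.119475

Final: 0.119475


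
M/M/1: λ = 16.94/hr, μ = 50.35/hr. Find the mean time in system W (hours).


W = 1/(μ−λ) = 1/(50.35 − 16.94) = 1/33.41 = 0.02993 hr

Final: 0.02993 hr


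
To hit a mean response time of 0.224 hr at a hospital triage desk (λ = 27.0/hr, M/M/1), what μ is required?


W = 1/(μ−λ) ⇒ μ − λ = 1/W = 1/0.224 = 4.4643
μ = λ + 1/W = 27.0 + 4.4643 = 31.4643 per hr

Final: 31.4643 /hr


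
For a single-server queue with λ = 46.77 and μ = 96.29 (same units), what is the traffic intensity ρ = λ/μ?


ρ = λ/μ = 46.77/96.29 = 0.4857

Final: 0.4857


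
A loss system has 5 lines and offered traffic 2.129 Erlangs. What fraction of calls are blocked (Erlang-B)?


B(c,a) = (a^c/c!) / Σ_{k=0}^{c} a^k/k!
a^5/5! = 0.364500
Σ terms (k=0..5): 1.00000 + 2.12900 + 2.26632 + 1.60833 + 0.85603 + 0.36450 = 8.224187
B = 0.364500/8.224187 = 0.044320

Final: 0.044320


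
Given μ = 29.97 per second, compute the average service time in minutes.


Mean service time = 1/μ = 1/29.97 second = 0.03337 second
In minutes: 0.03337 × 0.0166667 = 0.0005561 min

Final: 0.0005561 min


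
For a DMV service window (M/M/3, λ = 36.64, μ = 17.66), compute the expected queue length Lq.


a = λ/μ = 2.0747; ρ = a/3 = 0.6916
P₀ = 0.099471
Lq = P₀·a^c·ρ / (c!·(1−ρ)²) = 0.099471·8.93088·0.6916/(6·0.09512)
= 1.07647

Final: 1.07647


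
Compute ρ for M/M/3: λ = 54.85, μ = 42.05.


ρ = λ/(cμ) = 54.85/(3·42.05) = 54.85/126.15 = 0.4348

Final: 0.4348


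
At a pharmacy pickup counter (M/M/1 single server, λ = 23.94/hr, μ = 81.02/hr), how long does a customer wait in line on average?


ρ = 23.94/81.02 = 0.2955
Wq = ρ/(μ−λ) = 0.2955/(81.02 − 23.94) = 0.2955/57.08 = 0.005177 hr

Final: 0.005177 hr


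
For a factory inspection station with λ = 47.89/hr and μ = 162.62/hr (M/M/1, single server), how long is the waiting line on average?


ρ = 47.89/162.62 = 0.2945
Lq = ρ²/(1−ρ) = 0.08672/0.7055 = 0.1229

Final: 0.1229


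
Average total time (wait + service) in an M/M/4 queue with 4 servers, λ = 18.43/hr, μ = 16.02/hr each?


a = 1.1504; ρ = 0.2876; P₀ = 0.315616
Lq = P₀·a^c·ρ/(c!(1−ρ)²) = 0.01305
Wq = Lq/λ = 0.01305/18.43 = 0.0007083 hr
W = Wq + 1/μ = 0.0007083 + 0.06242 = 0.06313 hr

Final: 0.06313 hr


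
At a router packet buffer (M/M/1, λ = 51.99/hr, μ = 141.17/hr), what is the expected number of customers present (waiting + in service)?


ρ = λ/μ = 51.99/141.17 = 0.3683
L = ρ/(1−ρ) = 0.3683/(1 − 0.3683) = 0.3683/0.6317 = 0.5830

Final: 0.5830


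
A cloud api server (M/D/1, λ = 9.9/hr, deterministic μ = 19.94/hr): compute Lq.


ρ = 9.9/19.94 = 0.4965
M/D/1: Lq = ρ²/(2(1−ρ)) = 0.2465/(2·0.5035) = 0.24478

Final: 0.24478


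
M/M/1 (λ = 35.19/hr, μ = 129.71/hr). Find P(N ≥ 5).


ρ = 35.19/129.71 = 0.2713
P(N ≥ n) = ρ^n = 0.2713^5 = 0.001470

Final: 0.001470


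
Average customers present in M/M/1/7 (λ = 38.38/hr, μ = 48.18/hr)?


ρ = 38.38/48.18 = 0.7966
L = ρ[1 − (K+1)ρ^K + Kρ^(K+1)] / [(1−ρ)(1−ρ^(K+1))]
Numerator: 0.7966·(1 − 8·0.203548 + 7·0.162146) = 0.403583
Denominator: (0.2034)·(0.837854) = 0.170423
L = 0.403583/0.170423 = 2.3681

Final: 2.3681


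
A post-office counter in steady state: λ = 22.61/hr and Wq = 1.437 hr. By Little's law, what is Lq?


Lq = λWq = 22.61·1.437 = 32.4906

Final: 32.4906


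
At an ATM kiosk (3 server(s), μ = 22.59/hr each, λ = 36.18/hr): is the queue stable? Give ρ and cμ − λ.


Total capacity cμ = 3·22.59 = 67.77/hr
ρ = λ/(cμ) = 36.18/67.77 = 0.5339
Stable ⇔ ρ < 1: YES
Spare capacity = cμ − λ = 67.77 − 36.18 = 31.59/hr

Final: ρ = 0.5339; stable; margin = 31.59/hr


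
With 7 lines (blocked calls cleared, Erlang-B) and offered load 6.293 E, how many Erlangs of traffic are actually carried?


B(7,6.293) = 0.204059 (Erlang-B)
Carried load = a(1 − B) = 6.293·(1 − 0.204059) = 6.293·0.795941 = 5.0089 E

Final: 5.0089 Erlangs


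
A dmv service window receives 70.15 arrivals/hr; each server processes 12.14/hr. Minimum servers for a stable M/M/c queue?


Stability requires cμ > λ ⇔ c > λ/μ.
λ/μ = 70.15/12.14 = 5.7784
Minimum integer c = ⌊5.7784⌋ + 1 = 6
Check: 6·12.14 = 72.84 > 70.15, while 5·12.14 = 60.70 ≤ 70.15

Final: 6 servers


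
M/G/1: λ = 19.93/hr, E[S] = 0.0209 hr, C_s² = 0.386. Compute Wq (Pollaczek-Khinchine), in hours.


ρ = λ·E[S] = 19.93·0.0209 = 0.4165
E[S²] = E[S]²(1+C_s²) = 0.0209²·(1+0.386) = 0.0006054
Wq = λ·E[S²]/(2(1−ρ)) = 19.93·0.0006054/(2·0.5835) = 0.01034 hr

Final: 0.01034 hr


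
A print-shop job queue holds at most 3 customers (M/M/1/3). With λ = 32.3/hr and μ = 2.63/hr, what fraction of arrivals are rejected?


ρ = λ/μ = 32.3/2.63 = 12.2814
P_K = (1−ρ)ρ^K/(1−ρ^(K+1)) = (-11.2814·1852.423669)/(1 − 22750.298295)
= -20897.874626/-22749.298295 = 0.918616

Final: 0.918616


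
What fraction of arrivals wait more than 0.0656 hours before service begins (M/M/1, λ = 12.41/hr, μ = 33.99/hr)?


ρ = 12.41/33.99 = 0.3651
P(Wq > t) = ρ·e^{−(μ−λ)t} = 0.3651·e^{−1.4156}
= 0.3651·0.242768 = 0.088636

Final: 0.088636


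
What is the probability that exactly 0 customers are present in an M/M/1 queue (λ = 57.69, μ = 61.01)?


ρ = 57.69/61.01 = 0.9456
P_n = (1−ρ)·ρ^n = (1 − 0.9456)·0.9456^0 = 0.05442·1.000000 = 0.054417

Final: 0.054417


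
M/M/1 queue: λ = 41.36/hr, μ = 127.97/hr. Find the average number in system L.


ρ = λ/μ = 41.36/127.97 = 0.3232
L = ρ/(1−ρ) = 0.3232/(1 − 0.3232) = 0.3232/0.6768 = 0.4775

Final: 0.4775


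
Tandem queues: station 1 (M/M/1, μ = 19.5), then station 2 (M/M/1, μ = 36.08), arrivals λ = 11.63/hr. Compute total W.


Each node sees arrival rate λ = 11.63/hr (tandem ⇒ throughput preserved).
W₁ = 1/(μ₁−λ) = 1/(19.5−11.63) = 0.12706 hr
W₂ = 1/(μ₂−λ) = 1/(36.08−11.63) = 0.04090 hr
W_total = W₁ + W₂ = 0.12706 + 0.04090 = 0.16796 hr

Final: 0.16796 hr


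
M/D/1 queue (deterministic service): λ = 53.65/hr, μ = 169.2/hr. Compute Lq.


ρ = 53.65/169.2 = 0.3171
M/D/1: Lq = ρ²/(2(1−ρ)) = 0.1005/(2·0.6829) = 0.07361

Final: 0.07361


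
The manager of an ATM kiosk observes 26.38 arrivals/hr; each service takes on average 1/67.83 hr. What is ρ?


ρ = λ/μ = 26.38/67.83 = 0.3889

Final: 0.3889


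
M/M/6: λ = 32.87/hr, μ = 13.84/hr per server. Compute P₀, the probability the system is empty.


a = λ/μ = 32.87/13.84 = 2.3750; ρ = a/c = 0.3958
Σ_{k=0}^{5} a^k/k! (terms k=0..5) = 1.00000 + 2.37500 + 2.82031 + 2.23275 + 1.32569 + 0.62970 = 10.38346
Tail: a^6/(6!(1−ρ)) = 179.46579/(720·0.6042) = 0.41257
P₀ = 1/(10.38346 + 0.41257) = 1/10.79602 = 0.092627

Final: 0.092627


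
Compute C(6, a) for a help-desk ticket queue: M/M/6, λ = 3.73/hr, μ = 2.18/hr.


a = λ/μ = 1.7110; ρ = a/6 = 0.2852
P₀ = 0.180581 (from M/M/c formula)
C(c,a) = [a^c/(c!(1−ρ))]·P₀ = [25.09077/(720·0.7148)]·0.180581
= 0.04875·0.180581 = 0.008803

Final: 0.008803


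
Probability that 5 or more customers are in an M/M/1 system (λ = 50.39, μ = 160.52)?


ρ = 50.39/160.52 = 0.3139
P(N ≥ n) = ρ^n = 0.3139^5 = 0.003048

Final: 0.003048


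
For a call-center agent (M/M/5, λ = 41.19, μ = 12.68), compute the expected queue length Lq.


a = λ/μ = 3.2484; ρ = a/5 = 0.6497
P₀ = 0.035110
Lq = P₀·a^c·ρ / (c!·(1−ρ)²) = 0.035110·361.71181·0.6497/(120·0.12272)
= 0.56027

Final: 0.56027


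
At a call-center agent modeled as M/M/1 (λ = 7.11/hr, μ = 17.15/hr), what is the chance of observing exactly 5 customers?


ρ = 7.11/17.15 = 0.4146
P_n = (1−ρ)·ρ^n = (1 − 0.4146)·0.4146^5 = 0.5854·0.012247 = 0.007170

Final: 0.007170


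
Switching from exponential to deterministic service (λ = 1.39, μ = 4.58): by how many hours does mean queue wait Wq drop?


ρ = 1.39/4.58 = 0.3035
Wq(M/M/1) = ρ/(μ−λ) = 0.3035/3.19 = 0.09514 hr
Wq(M/D/1) = ρ/(2(μ−λ)) = 0.04757 hr
Savings = 0.09514 − 0.04757 = 0.04757 hr

Final: 0.04757 hr


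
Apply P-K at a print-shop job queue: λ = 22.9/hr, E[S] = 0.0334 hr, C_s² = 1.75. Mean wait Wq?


ρ = λ·E[S] = 22.9·0.0334 = 0.7649
E[S²] = E[S]²(1+C_s²) = 0.0334²·(1+1.75) = 0.003068
Wq = λ·E[S²]/(2(1−ρ)) = 22.9·0.003068/(2·0.2351) = 0.14938 hr

Final: 0.14938 hr


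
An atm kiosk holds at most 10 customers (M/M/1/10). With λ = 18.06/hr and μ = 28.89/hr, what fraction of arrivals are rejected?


ρ = λ/μ = 18.06/28.89 = 0.6251
P_K = (1−ρ)ρ^K/(1−ρ^(K+1)) = (0.3749·0.009114)/(1 − 0.005697)
= 0.003417/0.994303 = 0.003436

Final: 0.003436


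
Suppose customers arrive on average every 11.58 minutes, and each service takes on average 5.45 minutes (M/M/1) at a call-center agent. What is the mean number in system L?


λ = 60/11.58 = 5.1813 /hr
μ = 60/5.45 = 11.0092 /hr
ρ = λ/μ = 5.1813/11.0092 = 0.4706
L = ρ/(1−ρ) = 0.4706/0.5294 = 0.8891

Final: 0.8891


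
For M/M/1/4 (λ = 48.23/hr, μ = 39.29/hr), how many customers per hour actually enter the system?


ρ = 1.2275; P_K = (1−ρ)ρ^4/(1−ρ^5) = 0.289075
λ_eff = λ(1 − P_K) = 48.23·(1 − 0.289075) = 48.23·0.710925 = 34.2879 /hr

Final: 34.2879 /hr


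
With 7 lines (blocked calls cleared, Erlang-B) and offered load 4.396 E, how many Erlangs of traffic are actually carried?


B(7,4.396) = 0.084180 (Erlang-B)
Carried load = a(1 − B) = 4.396·(1 − 0.084180) = 4.396·0.915820 = 4.0259 E

Final: 4.0259 Erlangs


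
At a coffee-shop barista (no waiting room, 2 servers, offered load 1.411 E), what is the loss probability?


B(c,a) = (a^c/c!) / Σ_{k=0}^{c} a^k/k!
a^2/2! = 0.995461
Σ terms (k=0..2): 1.00000 + 1.41100 + 0.99546 = 3.406461
B = 0.995461/3.406461 = 0.292227

Final: 0.292227


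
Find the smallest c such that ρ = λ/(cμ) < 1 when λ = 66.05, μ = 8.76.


Stability requires cμ > λ ⇔ c > λ/μ.
λ/μ = 66.05/8.76 = 7.5400
Minimum integer c = ⌊7.5400⌋ + 1 = 8
Check: 8·8.76 = 70.08 > 66.05, while 7·8.76 = 61.32 ≤ 66.05

Final: 8 servers


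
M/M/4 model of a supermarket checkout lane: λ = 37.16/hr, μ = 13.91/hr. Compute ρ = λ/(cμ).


ρ = λ/(cμ) = 37.16/(4·13.91) = 37.16/55.64 = 0.6679

Final: 0.6679


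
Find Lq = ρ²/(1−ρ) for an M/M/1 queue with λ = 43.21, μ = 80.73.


ρ = 43.21/80.73 = 0.5352
Lq = ρ²/(1−ρ) = 0.2865/0.4648 = 0.6164

Final: 0.6164


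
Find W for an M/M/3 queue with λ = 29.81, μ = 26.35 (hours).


a = 1.1313; ρ = 0.3771; P₀ = 0.316590
Lq = P₀·a^c·ρ/(c!(1−ρ)²) = 0.07425
Wq = Lq/λ = 0.07425/29.81 = 0.002491 hr
W = Wq + 1/μ = 0.002491 + 0.03795 = 0.04044 hr

Final: 0.04044 hr


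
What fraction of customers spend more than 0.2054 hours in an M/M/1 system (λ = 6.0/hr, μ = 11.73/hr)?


W ~ Exponential(μ−λ) for M/M/1.
μ − λ = 11.73 − 6.0 = 5.7300
P(W > t) = e^{−(μ−λ)t} = e^{−1.1769} = 0.308220

Final: 0.308220


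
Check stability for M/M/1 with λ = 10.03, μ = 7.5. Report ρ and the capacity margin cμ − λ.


Total capacity cμ = 1·7.5 = 7.50/hr
ρ = λ/(cμ) = 10.03/7.50 = 1.3373
Stable ⇔ ρ < 1: NO
Spare capacity = cμ − λ = 7.50 − 10.03 = -2.53/hr

Final: ρ = 1.3373; unstable; margin = -2.53/hr


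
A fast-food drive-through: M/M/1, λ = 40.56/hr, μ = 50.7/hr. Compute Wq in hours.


ρ = 40.56/50.7 = 0.8000
Wq = ρ/(μ−λ) = 0.8000/(50.7 − 40.56) = 0.8000/10.14 = 0.07890 hr

Final: 0.07890 hr


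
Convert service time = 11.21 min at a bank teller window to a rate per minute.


μ = 1/(service time) in consistent units.
1 minute = 1 min, so μ = 1/11.21 = 0.08921 per minute

Final: 0.08921 /min


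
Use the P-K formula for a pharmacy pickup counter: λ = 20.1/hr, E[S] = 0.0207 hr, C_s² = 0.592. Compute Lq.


ρ = λ·E[S] = 20.1·0.0207 = 0.4161
Lq = ρ²(1+C_s²)/(2(1−ρ)) = 0.1731·(1+0.592)/(2·0.5839)
= 0.1731·1.5920/1.1679 = 0.23599

Final: 0.23599


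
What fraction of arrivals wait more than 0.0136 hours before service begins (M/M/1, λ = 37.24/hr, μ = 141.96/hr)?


ρ = 37.24/141.96 = 0.2623
P(Wq > t) = ρ·e^{−(μ−λ)t} = 0.2623·e^{−1.4242}
= 0.2623·0.240703 = 0.063143

Final: 0.063143


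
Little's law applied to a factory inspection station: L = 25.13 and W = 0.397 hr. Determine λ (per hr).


λ = L/W = 25.13/0.397 = 63.2997 /hr

Final: 63.2997 /hr


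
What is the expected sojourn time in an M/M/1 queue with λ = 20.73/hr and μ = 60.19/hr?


W = 1/(μ−λ) = 1/(60.19 − 20.73) = 1/39.46 = 0.02534 hr

Final: 0.02534 hr


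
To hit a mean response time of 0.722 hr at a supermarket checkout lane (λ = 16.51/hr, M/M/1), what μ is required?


W = 1/(μ−λ) ⇒ μ − λ = 1/W = 1/0.722 = 1.3850
μ = λ + 1/W = 16.51 + 1.3850 = 17.8950 per hr

Final: 17.8950 /hr


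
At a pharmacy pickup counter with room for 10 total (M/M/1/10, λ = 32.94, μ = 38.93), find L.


ρ = 32.94/38.93 = 0.8461
L = ρ[1 − (K+1)ρ^K + Kρ^(K+1)] / [(1−ρ)(1−ρ^(K+1))]
Numerator: 0.8461·(1 − 11·0.188101 + 10·0.159159) = 0.442084
Denominator: (0.1539)·(0.840841) = 0.129377
L = 0.442084/0.129377 = 3.4170

Final: 3.4170


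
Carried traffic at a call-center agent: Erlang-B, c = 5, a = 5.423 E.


B(5,5.423) = 0.318207 (Erlang-B)
Carried load = a(1 − B) = 5.423·(1 − 0.318207) = 5.423·0.681793 = 3.6974 E

Final: 3.6974 Erlangs


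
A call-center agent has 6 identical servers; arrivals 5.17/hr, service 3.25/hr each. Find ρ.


ρ = λ/(cμ) = 5.17/(6·3.25) = 5.17/19.50 = 0.2651

Final: 0.2651


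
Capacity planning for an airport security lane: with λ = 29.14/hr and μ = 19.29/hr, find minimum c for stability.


Stability requires cμ > λ ⇔ c > λ/μ.
λ/μ = 29.14/19.29 = 1.5106
Minimum integer c = ⌊1.5106⌋ + 1 = 2
Check: 2·19.29 = 38.58 > 29.14, while 1·19.29 = 19.29 ≤ 29.14

Final: 2 servers


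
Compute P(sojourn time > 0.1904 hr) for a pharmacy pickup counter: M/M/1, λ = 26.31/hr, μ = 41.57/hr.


W ~ Exponential(μ−λ) for M/M/1.
μ − λ = 41.57 − 26.31 = 15.2600
P(W > t) = e^{−(μ−λ)t} = e^{−2.9055} = 0.054721

Final: 0.054721


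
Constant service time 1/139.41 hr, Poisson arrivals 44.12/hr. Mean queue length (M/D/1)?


ρ = 44.12/139.41 = 0.3165
M/D/1: Lq = ρ²/(2(1−ρ)) = 0.1002/(2·0.6835) = 0.07327

Final: 0.07327


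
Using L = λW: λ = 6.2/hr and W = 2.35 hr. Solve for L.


L = λW = 6.2·2.35 = 14.5700

Final: 14.5700


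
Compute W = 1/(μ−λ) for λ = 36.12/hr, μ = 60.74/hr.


W = 1/(μ−λ) = 1/(60.74 − 36.12) = 1/24.62 = 0.04062 hr

Final: 0.04062 hr


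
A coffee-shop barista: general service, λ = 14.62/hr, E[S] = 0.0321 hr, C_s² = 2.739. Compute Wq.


ρ = λ·E[S] = 14.62·0.0321 = 0.4693
E[S²] = E[S]²(1+C_s²) = 0.0321²·(1+2.739) = 0.003853
Wq = λ·E[S²]/(2(1−ρ)) = 14.62·0.003853/(2·0.5307) = 0.05307 hr

Final: 0.05307 hr


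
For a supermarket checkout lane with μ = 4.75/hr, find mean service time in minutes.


Mean service time = 1/μ = 1/4.75 hour = 0.21053 hour
In minutes: 0.21053 × 60 = 12.6316 min

Final: 12.6316 min


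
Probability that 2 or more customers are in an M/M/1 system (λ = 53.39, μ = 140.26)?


ρ = 53.39/140.26 = 0.3807
P(N ≥ n) = ρ^n = 0.3807^2 = 0.144895

Final: 0.144895


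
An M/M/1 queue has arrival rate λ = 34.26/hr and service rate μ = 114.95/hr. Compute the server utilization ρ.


ρ = λ/μ = 34.26/114.95 = 0.2980

Final: 0.2980


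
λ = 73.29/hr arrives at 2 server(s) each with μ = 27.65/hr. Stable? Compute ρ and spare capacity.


Total capacity cμ = 2·27.65 = 55.30/hr
ρ = λ/(cμ) = 73.29/55.30 = 1.3253
Stable ⇔ ρ < 1: NO
Spare capacity = cμ − λ = 55.30 − 73.29 = -17.99/hr

Final: ρ = 1.3253; unstable; margin = -17.99/hr


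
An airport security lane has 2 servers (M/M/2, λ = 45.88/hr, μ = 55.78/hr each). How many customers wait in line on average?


a = λ/μ = 0.8225; ρ = a/2 = 0.4113
P₀ = 0.417175
Lq = P₀·a^c·ρ / (c!·(1−ρ)²) = 0.417175·0.67653·0.4113/(2·0.34662)
= 0.16743

Final: 0.16743


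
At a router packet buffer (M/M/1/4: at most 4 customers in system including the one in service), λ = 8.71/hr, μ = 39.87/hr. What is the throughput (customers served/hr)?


ρ = 0.2185; P_K = (1−ρ)ρ^4/(1−ρ^5) = 0.001781
λ_eff = λ(1 − P_K) = 8.71·(1 − 0.001781) = 8.71·0.998219 = 8.6945 /hr

Final: 8.6945 /hr


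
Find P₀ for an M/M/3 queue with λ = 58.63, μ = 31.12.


a = λ/μ = 58.63/31.12 = 1.8840; ρ = a/c = 0.6280
Σ_{k=0}^{2} a^k/k! (terms k=0..2) = 1.00000 + 1.88400 + 1.77472 = 4.65872
Tail: a^3/(3!(1−ρ)) = 6.68715/(6·0.3720) = 2.99603
P₀ = 1/(4.65872 + 2.99603) = 1/7.65475 = 0.130638

Final: 0.130638


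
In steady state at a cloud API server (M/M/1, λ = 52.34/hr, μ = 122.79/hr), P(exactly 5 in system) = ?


ρ = 52.34/122.79 = 0.4263
P_n = (1−ρ)·ρ^n = (1 − 0.4263)·0.4263^5 = 0.5737·0.014072 = 0.008074

Final: 0.008074


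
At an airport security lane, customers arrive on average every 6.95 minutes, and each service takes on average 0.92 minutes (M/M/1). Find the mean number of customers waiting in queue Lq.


λ = 60/6.95 = 8.6331 /hr
μ = 60/0.92 = 65.2174 /hr
ρ = λ/μ = 8.6331/65.2174 = 0.1324
Lq = ρ²/(1−ρ) = 0.01752/0.8676 = 0.02020

Final: 0.02020


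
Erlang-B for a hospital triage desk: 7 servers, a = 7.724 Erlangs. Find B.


B(c,a) = (a^c/c!) / Σ_{k=0}^{c} a^k/k!
a^7/7! = 325.435795
Σ terms (k=0..7): 1.00000 + 7.72400 + 29.83009 + 76.80253 + 148.30569 + 229.10263 + 294.93146 + 325.43579 = 1113.132196
B = 325.435795/1113.132196 = 0.292360

Final: 0.292360


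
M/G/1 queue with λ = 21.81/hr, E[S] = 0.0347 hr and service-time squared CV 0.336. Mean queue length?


ρ = λ·E[S] = 21.81·0.0347 = 0.7568
Lq = ρ²(1+C_s²)/(2(1−ρ)) = 0.5728·(1+0.336)/(2·0.2432)
= 0.5728·1.3360/0.4864 = 1.57324

Final: 1.57324


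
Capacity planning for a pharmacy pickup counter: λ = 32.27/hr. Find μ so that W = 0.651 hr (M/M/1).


W = 1/(μ−λ) ⇒ μ − λ = 1/W = 1/0.651 = 1.5361
μ = λ + 1/W = 32.27 + 1.5361 = 33.8061 per hr

Final: 33.8061 /hr


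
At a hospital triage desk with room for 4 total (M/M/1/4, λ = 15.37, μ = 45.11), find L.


ρ = 15.37/45.11 = 0.3407
L = ρ[1 − (K+1)ρ^K + Kρ^(K+1)] / [(1−ρ)(1−ρ^(K+1))]
Numerator: 0.3407·(1 − 5·0.013477 + 4·0.004592) = 0.324021
Denominator: (0.6593)·(0.995408) = 0.656250
L = 0.324021/0.656250 = 0.4937

Final: 0.4937


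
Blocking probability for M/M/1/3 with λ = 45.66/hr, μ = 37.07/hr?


ρ = λ/μ = 45.66/37.07 = 1.2317
P_K = (1−ρ)ρ^K/(1−ρ^(K+1)) = (-0.2317·1.868702)/(1 − 2.301724)
= -0.433023/-1.301724 = 0.332653

Final: 0.332653


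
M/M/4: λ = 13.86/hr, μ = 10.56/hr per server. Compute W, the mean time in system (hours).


a = 1.3125; ρ = 0.3281; P₀ = 0.267760
Lq = P₀·a^c·ρ/(c!(1−ρ)²) = 0.02407
Wq = Lq/λ = 0.02407/13.86 = 0.001736 hr
W = Wq + 1/μ = 0.001736 + 0.09470 = 0.09643 hr

Final: 0.09643 hr


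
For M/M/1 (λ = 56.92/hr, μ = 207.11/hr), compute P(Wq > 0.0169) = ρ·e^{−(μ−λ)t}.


ρ = 56.92/207.11 = 0.2748
P(Wq > t) = ρ·e^{−(μ−λ)t} = 0.2748·e^{−2.5382}
= 0.2748·0.079008 = 0.021714

Final: 0.021714


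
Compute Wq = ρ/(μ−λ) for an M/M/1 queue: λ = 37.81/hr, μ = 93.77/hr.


ρ = 37.81/93.77 = 0.4032
Wq = ρ/(μ−λ) = 0.4032/(93.77 − 37.81) = 0.4032/55.96 = 0.007206 hr

Final: 0.007206 hr


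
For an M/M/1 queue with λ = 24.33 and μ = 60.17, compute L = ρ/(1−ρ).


ρ = λ/μ = 24.33/60.17 = 0.4044
L = ρ/(1−ρ) = 0.4044/(1 − 0.4044) = 0.4044/0.5956 = 0.6789

Final: 0.6789


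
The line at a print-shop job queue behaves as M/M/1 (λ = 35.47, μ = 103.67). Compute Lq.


ρ = 35.47/103.67 = 0.3421
Lq = ρ²/(1−ρ) = 0.1171/0.6579 = 0.1779

Final: 0.1779


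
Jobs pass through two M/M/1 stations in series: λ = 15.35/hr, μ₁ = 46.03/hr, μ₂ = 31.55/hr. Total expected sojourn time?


Each node sees arrival rate λ = 15.35/hr (tandem ⇒ throughput preserved).
W₁ = 1/(μ₁−λ) = 1/(46.03−15.35) = 0.03259 hr
W₂ = 1/(μ₂−λ) = 1/(31.55−15.35) = 0.06173 hr
W_total = W₁ + W₂ = 0.03259 + 0.06173 = 0.09432 hr

Final: 0.09432 hr


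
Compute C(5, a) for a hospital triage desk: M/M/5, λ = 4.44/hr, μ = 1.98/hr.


a = λ/μ = 2.2424; ρ = a/5 = 0.4485
P₀ = 0.104753 (from M/M/c formula)
C(c,a) = [a^c/(c!(1−ρ))]·P₀ = [56.70076/(120·0.5515)]·0.104753
= 0.85674·0.104753 = 0.089746

Final: 0.089746


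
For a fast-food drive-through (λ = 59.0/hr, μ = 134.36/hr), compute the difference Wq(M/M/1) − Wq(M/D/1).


ρ = 59.0/134.36 = 0.4391
Wq(M/M/1) = ρ/(μ−λ) = 0.4391/75.36 = 0.005827 hr
Wq(M/D/1) = ρ/(2(μ−λ)) = 0.002913 hr
Savings = 0.005827 − 0.002913 = 0.002913 hr

Final: 0.002913 hr


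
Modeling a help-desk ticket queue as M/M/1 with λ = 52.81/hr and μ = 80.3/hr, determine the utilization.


ρ = λ/μ = 52.81/80.3 = 0.6577

Final: 0.6577


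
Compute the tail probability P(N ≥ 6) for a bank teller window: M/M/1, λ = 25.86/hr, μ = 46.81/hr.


ρ = 25.86/46.81 = 0.5524
P(N ≥ n) = ρ^n = 0.5524^6 = 0.028428

Final: 0.028428


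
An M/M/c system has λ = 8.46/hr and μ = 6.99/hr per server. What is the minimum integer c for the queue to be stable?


Stability requires cμ > λ ⇔ c > λ/μ.
λ/μ = 8.46/6.99 = 1.2103
Minimum integer c = ⌊1.2103⌋ + 1 = 2
Check: 2·6.99 = 13.98 > 8.46, while 1·6.99 = 6.99 ≤ 8.46

Final: 2 servers


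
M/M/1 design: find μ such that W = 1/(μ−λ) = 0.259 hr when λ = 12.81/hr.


W = 1/(μ−λ) ⇒ μ − λ = 1/W = 1/0.259 = 3.8610
μ = λ + 1/W = 12.81 + 3.8610 = 16.6710 per hr

Final: 16.6710 /hr


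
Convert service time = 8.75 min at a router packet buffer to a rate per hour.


μ = 1/(service time) in consistent units.
1 hour = 60 min, so μ = 60/8.75 = 6.8571 per hour

Final: 6.8571 /hr


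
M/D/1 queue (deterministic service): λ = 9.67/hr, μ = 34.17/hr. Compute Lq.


ρ = 9.67/34.17 = 0.2830
M/D/1: Lq = ρ²/(2(1−ρ)) = 0.08009/(2·0.7170) = 0.05585

Final: 0.05585


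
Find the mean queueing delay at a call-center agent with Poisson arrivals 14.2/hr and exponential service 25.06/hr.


ρ = 14.2/25.06 = 0.5666
Wq = ρ/(μ−λ) = 0.5666/(25.06 − 14.2) = 0.5666/10.86 = 0.05218 hr

Final: 0.05218 hr


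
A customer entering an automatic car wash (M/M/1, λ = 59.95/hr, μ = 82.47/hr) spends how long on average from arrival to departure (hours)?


W = 1/(μ−λ) = 1/(82.47 − 59.95) = 1/22.52 = 0.04440 hr

Final: 0.04440 hr


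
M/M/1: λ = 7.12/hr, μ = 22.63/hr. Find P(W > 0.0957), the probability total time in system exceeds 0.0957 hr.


W ~ Exponential(μ−λ) for M/M/1.
μ − λ = 22.63 − 7.12 = 15.5100
P(W > t) = e^{−(μ−λ)t} = e^{−1.4843} = 0.226659

Final: 0.226659


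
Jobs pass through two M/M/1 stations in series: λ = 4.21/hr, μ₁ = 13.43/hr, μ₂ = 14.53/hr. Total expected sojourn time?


Each node sees arrival rate λ = 4.21/hr (tandem ⇒ throughput preserved).
W₁ = 1/(μ₁−λ) = 1/(13.43−4.21) = 0.10846 hr
W₂ = 1/(μ₂−λ) = 1/(14.53−4.21) = 0.09690 hr
W_total = W₁ + W₂ = 0.10846 + 0.09690 = 0.20536 hr

Final: 0.20536 hr


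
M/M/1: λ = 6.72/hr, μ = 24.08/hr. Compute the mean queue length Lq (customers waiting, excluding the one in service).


ρ = 6.72/24.08 = 0.2791
Lq = ρ²/(1−ρ) = 0.07788/0.7209 = 0.1080

Final: 0.1080


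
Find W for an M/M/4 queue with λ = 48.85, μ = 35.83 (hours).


a = 1.3634; ρ = 0.3408; P₀ = 0.254222
Lq = P₀·a^c·ρ/(c!(1−ρ)²) = 0.02871
Wq = Lq/λ = 0.02871/48.85 = 0.0005877 hr
W = Wq + 1/μ = 0.0005877 + 0.02791 = 0.02850 hr

Final: 0.02850 hr


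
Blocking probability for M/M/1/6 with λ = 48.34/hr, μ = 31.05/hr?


ρ = λ/μ = 48.34/31.05 = 1.5568
P_K = (1−ρ)ρ^K/(1−ρ^(K+1)) = (-0.5568·14.238697)/(1 − 22.167427)
= -7.928730/-21.167427 = 0.374572

Final: 0.374572


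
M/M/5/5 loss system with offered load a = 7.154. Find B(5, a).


B(c,a) = (a^c/c!) / Σ_{k=0}^{c} a^k/k!
a^5/5! = 156.157711
Σ terms (k=0..5): 1.00000 + 7.15400 + 25.58986 + 61.02328 + 109.14014 + 156.15771 = 360.064989
B = 156.157711/360.064989 = 0.433693

Final: 0.433693


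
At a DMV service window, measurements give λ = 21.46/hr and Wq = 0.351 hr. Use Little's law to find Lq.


Lq = λWq = 21.46·0.351 = 7.5325

Final: 7.5325


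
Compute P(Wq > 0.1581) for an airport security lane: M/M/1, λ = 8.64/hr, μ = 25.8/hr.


ρ = 8.64/25.8 = 0.3349
P(Wq > t) = ρ·e^{−(μ−λ)t} = 0.3349·e^{−2.7130}
= 0.3349·0.066338 = 0.022215

Final: 0.022215


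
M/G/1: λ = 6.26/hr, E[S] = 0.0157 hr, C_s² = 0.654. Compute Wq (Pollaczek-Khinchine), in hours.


ρ = λ·E[S] = 6.26·0.0157 = 0.09828
E[S²] = E[S]²(1+C_s²) = 0.0157²·(1+0.654) = 0.0004077
Wq = λ·E[S²]/(2(1−ρ)) = 6.26·0.0004077/(2·0.9017) = 0.001415 hr

Final: 0.001415 hr


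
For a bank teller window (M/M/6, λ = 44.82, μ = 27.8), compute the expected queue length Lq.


a = λ/μ = 1.6122; ρ = a/6 = 0.2687
P₀ = 0.199364
Lq = P₀·a^c·ρ / (c!·(1−ρ)²) = 0.199364·17.56153·0.2687/(720·0.53479)
= 0.002443

Final: 0.002443


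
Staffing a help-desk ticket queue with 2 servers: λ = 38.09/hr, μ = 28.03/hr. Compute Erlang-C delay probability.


a = λ/μ = 1.3589; ρ = a/2 = 0.6795
P₀ = 0.190866 (from M/M/c formula)
C(c,a) = [a^c/(c!(1−ρ))]·P₀ = [1.84661/(2·0.3205)]·0.190866
= 2.88039·0.190866 = 0.549767

Final: 0.549767


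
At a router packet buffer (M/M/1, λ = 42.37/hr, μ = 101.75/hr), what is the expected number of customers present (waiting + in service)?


ρ = λ/μ = 42.37/101.75 = 0.4164
L = ρ/(1−ρ) = 0.4164/(1 − 0.4164) = 0.4164/0.5836 = 0.7135

Final: 0.7135


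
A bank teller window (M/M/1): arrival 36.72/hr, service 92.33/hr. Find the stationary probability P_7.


ρ = 36.72/92.33 = 0.3977
P_n = (1−ρ)·ρ^n = (1 − 0.3977)·0.3977^7 = 0.6023·0.001574 = 0.0009478

Final: 0.0009478


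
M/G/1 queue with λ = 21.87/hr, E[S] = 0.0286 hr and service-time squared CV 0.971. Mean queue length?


ρ = λ·E[S] = 21.87·0.0286 = 0.6255
Lq = ρ²(1+C_s²)/(2(1−ρ)) = 0.3912·(1+0.971)/(2·0.3745)
= 0.3912·1.9710/0.7490 = 1.02947

Final: 1.02947


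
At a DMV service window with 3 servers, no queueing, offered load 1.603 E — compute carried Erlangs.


B(3,1.603) = 0.150080 (Erlang-B)
Carried load = a(1 − B) = 1.603·(1 − 0.150080) = 1.603·0.849920 = 1.3624 E

Final: 1.3624 Erlangs


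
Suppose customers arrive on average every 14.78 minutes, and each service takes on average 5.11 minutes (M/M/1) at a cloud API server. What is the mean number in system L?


λ = 60/14.78 = 4.0595 /hr
μ = 60/5.11 = 11.7417 /hr
ρ = λ/μ = 4.0595/11.7417 = 0.3457
L = ρ/(1−ρ) = 0.3457/0.6543 = 0.5284

Final: 0.5284


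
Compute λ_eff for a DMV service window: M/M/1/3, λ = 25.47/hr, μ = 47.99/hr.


ρ = 0.5307; P_K = (1−ρ)ρ^3/(1−ρ^4) = 0.076200
λ_eff = λ(1 − P_K) = 25.47·(1 − 0.076200) = 25.47·0.923800 = 23.5292 /hr

Final: 23.5292 /hr


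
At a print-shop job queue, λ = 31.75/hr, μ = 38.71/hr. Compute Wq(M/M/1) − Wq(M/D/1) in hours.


ρ = 31.75/38.71 = 0.8202
Wq(M/M/1) = ρ/(μ−λ) = 0.8202/6.96 = 0.11785 hr
Wq(M/D/1) = ρ/(2(μ−λ)) = 0.05892 hr
Savings = 0.11785 − 0.05892 = 0.05892 hr

Final: 0.05892 hr


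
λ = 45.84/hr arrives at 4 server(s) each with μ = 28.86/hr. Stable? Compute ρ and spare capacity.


Total capacity cμ = 4·28.86 = 115.44/hr
ρ = λ/(cμ) = 45.84/115.44 = 0.3971
Stable ⇔ ρ < 1: YES
Spare capacity = cμ − λ = 115.44 − 45.84 = 69.60/hr

Final: ρ = 0.3971; stable; margin = 69.60/hr


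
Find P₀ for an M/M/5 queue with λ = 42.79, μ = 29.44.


a = λ/μ = 42.79/29.44 = 1.4535; ρ = a/c = 0.2907
Σ_{k=0}^{4} a^k/k! (terms k=0..4) = 1.00000 + 1.45346 + 1.05628 + 0.51176 + 0.18595 = 4.20745
Tail: a^5/(5!(1−ρ)) = 6.48668/(120·0.7093) = 0.07621
P₀ = 1/(4.20745 + 0.07621) = 1/4.28366 = 0.233445

Final: 0.233445


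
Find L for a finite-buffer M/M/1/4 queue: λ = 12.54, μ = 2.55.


ρ = 12.54/2.55 = 4.9176
L = ρ[1 − (K+1)ρ^K + Kρ^(K+1)] / [(1−ρ)(1−ρ^(K+1))]
Numerator: 4.9176·(1 − 5·584.829706 + 4·2875.986084) = 42197.325256
Denominator: (-3.9176)·(-2874.986084) = 11263.180776
L = 42197.325256/11263.180776 = 3.7465

Final: 3.7465


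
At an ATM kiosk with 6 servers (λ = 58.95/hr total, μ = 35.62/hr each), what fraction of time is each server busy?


ρ = λ/(cμ) = 58.95/(6·35.62) = 58.95/213.72 = 0.2758

Final: 0.2758


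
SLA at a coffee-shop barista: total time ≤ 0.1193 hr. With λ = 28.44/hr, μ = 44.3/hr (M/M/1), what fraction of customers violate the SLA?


W ~ Exponential(μ−λ) for M/M/1.
μ − λ = 44.3 − 28.44 = 15.8600
P(W > t) = e^{−(μ−λ)t} = e^{−1.8921} = 0.150755

Final: 0.150755


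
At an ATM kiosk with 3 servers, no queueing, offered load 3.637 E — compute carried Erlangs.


B(3,3.637) = 0.416118 (Erlang-B)
Carried load = a(1 − B) = 3.637·(1 − 0.416118) = 3.637·0.583882 = 2.1236 E

Final: 2.1236 Erlangs


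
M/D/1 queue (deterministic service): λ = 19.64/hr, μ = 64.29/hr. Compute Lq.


ρ = 19.64/64.29 = 0.3055
M/D/1: Lq = ρ²/(2(1−ρ)) = 0.09332/(2·0.6945) = 0.06719

Final: 0.06719


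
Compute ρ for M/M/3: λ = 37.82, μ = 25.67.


ρ = λ/(cμ) = 37.82/(3·25.67) = 37.82/77.01 = 0.4911

Final: 0.4911


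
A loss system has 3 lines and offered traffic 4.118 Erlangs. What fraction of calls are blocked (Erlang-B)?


B(c,a) = (a^c/c!) / Σ_{k=0}^{c} a^k/k!
a^3/3! = 11.638789
Σ terms (k=0..3): 1.00000 + 4.11800 + 8.47896 + 11.63879 = 25.235751
B = 11.638789/25.235751 = 0.461202

Final: 0.461202


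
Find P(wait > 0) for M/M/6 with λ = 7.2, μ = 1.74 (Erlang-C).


a = λ/μ = 4.1379; ρ = a/6 = 0.6897
P₀ = 0.014225 (from M/M/c formula)
C(c,a) = [a^c/(c!(1−ρ))]·P₀ = [5019.95113/(720·0.3103)]·0.014225
= 22.46583·0.014225 = 0.319575

Final: 0.319575


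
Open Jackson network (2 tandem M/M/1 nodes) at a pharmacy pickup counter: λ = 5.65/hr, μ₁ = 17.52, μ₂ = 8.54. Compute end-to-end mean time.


Each node sees arrival rate λ = 5.65/hr (tandem ⇒ throughput preserved).
W₁ = 1/(μ₁−λ) = 1/(17.52−5.65) = 0.08425 hr
W₂ = 1/(μ₂−λ) = 1/(8.54−5.65) = 0.34602 hr
W_total = W₁ + W₂ = 0.08425 + 0.34602 = 0.43027 hr

Final: 0.43027 hr


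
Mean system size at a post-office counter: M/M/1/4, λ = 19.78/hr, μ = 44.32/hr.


ρ = 19.78/44.32 = 0.4463
L = ρ[1 − (K+1)ρ^K + Kρ^(K+1)] / [(1−ρ)(1−ρ^(K+1))]
Numerator: 0.4463·(1 − 5·0.039674 + 4·0.017706) = 0.389377
Denominator: (0.5537)·(0.982294) = 0.543896
L = 0.389377/0.543896 = 0.7159

Final: 0.7159
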